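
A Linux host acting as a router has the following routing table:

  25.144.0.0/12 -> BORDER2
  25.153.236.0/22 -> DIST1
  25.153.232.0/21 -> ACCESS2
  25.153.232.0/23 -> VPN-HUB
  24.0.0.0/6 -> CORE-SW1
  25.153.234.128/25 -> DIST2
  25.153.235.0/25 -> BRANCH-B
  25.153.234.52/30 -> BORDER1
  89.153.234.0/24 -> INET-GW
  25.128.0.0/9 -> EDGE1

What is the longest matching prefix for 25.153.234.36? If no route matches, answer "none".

Entries matching 25.153.234.36:
  24.0.0.0/6 (24.0.0.0 - 27.255.255.255)
  25.128.0.0/9 (25.128.0.0 - 25.255.255.255)
  25.144.0.0/12 (25.144.0.0 - 25.159.255.255)
  25.153.232.0/21 (25.153.232.0 - 25.153.239.255)
Most specific is 25.153.232.0/21.

25.153.232.0/21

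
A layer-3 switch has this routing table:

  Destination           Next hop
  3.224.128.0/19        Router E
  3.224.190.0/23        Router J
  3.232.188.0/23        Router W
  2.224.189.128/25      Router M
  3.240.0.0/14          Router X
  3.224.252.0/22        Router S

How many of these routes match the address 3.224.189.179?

No listed prefix contains 3.224.189.179.
Total matching entries: 0.

0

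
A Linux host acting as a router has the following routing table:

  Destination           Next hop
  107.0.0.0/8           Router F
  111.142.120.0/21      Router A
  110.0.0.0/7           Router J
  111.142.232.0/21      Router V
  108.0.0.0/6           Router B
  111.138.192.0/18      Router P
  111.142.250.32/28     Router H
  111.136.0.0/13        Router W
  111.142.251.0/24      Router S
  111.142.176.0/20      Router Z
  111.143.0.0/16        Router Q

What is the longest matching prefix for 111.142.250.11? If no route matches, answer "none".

111.136.0.0/13

Entries matching 111.142.250.11:
  108.0.0.0/6 (108.0.0.0 - 111.255.255.255)
  110.0.0.0/7 (110.0.0.0 - 111.255.255.255)
  111.136.0.0/13 (111.136.0.0 - 111.143.255.255)
Most specific is 111.136.0.0/13.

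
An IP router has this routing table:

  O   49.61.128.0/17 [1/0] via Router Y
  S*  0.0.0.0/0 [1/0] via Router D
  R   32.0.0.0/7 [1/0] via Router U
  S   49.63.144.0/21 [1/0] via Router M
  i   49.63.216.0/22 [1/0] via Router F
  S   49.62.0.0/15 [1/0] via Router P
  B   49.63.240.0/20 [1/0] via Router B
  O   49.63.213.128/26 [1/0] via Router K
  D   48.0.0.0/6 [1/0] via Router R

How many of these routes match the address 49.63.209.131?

Prefixes containing 49.63.209.131:
  0.0.0.0/0 (default, matches everything)
  48.0.0.0/6 (48.0.0.0 - 51.255.255.255)
  49.62.0.0/15 (49.62.0.0 - 49.63.255.255)
Total matching entries: 3.

3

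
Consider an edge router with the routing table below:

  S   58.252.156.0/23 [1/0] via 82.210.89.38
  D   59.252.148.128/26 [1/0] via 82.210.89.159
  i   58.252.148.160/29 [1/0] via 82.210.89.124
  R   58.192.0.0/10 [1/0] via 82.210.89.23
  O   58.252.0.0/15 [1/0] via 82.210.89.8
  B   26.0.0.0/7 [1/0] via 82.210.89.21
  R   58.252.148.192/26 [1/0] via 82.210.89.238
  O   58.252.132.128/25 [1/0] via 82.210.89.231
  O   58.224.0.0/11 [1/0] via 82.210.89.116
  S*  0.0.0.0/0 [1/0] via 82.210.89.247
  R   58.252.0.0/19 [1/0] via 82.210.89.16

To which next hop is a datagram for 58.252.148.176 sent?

Routes whose prefix contains 58.252.148.176:
  0.0.0.0/0 (default, matches everything) -> 82.210.89.247
  58.192.0.0/10 (58.192.0.0 - 58.255.255.255) -> 82.210.89.23
  58.224.0.0/11 (58.224.0.0 - 58.255.255.255) -> 82.210.89.116
  58.252.0.0/15 (58.252.0.0 - 58.253.255.255) -> 82.210.89.8
More-specific entries that do NOT match:
  58.252.148.160/29 (58.252.148.160 - 58.252.148.167) does not contain 58.252.148.176
  59.252.148.128/26 (59.252.148.128 - 59.252.148.191) does not contain 58.252.148.176
  58.252.148.192/26 (58.252.148.192 - 58.252.148.255) does not contain 58.252.148.176
  58.252.132.128/25 (58.252.132.128 - 58.252.132.255) does not contain 58.252.148.176
  58.252.156.0/23 (58.252.156.0 - 58.252.157.255) does not contain 58.252.148.176
  58.252.0.0/19 (58.252.0.0 - 58.252.31.255) does not contain 58.252.148.176
Longest matching prefix is /15 -> next hop 82.210.89.8.

82.210.89.8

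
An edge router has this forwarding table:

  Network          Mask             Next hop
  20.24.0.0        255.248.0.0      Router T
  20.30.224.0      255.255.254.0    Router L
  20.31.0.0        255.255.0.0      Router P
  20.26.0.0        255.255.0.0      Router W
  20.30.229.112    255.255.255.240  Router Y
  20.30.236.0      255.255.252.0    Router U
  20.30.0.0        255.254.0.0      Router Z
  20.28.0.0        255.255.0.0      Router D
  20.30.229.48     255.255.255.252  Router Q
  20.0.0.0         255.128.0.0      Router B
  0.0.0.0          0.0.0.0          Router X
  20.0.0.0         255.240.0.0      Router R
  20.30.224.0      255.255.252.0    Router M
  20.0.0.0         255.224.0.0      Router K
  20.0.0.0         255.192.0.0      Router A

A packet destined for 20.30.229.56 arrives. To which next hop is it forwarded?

Router Z

Routes whose prefix contains 20.30.229.56:
  0.0.0.0/0 (default, matches everything) -> Router X
  20.0.0.0/9 (20.0.0.0 - 20.127.255.255) -> Router B
  20.0.0.0/10 (20.0.0.0 - 20.63.255.255) -> Router A
  20.0.0.0/11 (20.0.0.0 - 20.31.255.255) -> Router K
  20.24.0.0/13 (20.24.0.0 - 20.31.255.255) -> Router T
  20.30.0.0/15 (20.30.0.0 - 20.31.255.255) -> Router Z
More-specific entries that do NOT match:
  20.30.229.48/30 (20.30.229.48 - 20.30.229.51) does not contain 20.30.229.56
  20.30.229.112/28 (20.30.229.112 - 20.30.229.127) does not contain 20.30.229.56
  20.30.224.0/23 (20.30.224.0 - 20.30.225.255) does not contain 20.30.229.56
  20.30.236.0/22 (20.30.236.0 - 20.30.239.255) does not contain 20.30.229.56
  20.30.224.0/22 (20.30.224.0 - 20.30.227.255) does not contain 20.30.229.56
  20.31.0.0/16 (20.31.0.0 - 20.31.255.255) does not contain 20.30.229.56
  20.26.0.0/16 (20.26.0.0 - 20.26.255.255) does not contain 20.30.229.56
  20.28.0.0/16 (20.28.0.0 - 20.28.255.255) does not contain 20.30.229.56
Longest matching prefix is /15 -> next hop Router Z.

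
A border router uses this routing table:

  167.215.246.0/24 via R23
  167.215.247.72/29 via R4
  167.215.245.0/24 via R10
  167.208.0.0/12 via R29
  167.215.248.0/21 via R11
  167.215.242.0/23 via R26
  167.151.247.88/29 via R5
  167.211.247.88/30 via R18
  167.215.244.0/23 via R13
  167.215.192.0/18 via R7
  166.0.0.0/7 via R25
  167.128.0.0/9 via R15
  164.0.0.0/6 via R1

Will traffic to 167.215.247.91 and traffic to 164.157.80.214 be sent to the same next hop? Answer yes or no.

no

167.215.247.91: longest match 167.215.192.0/18 -> R7
164.157.80.214: longest match 164.0.0.0/6 -> R1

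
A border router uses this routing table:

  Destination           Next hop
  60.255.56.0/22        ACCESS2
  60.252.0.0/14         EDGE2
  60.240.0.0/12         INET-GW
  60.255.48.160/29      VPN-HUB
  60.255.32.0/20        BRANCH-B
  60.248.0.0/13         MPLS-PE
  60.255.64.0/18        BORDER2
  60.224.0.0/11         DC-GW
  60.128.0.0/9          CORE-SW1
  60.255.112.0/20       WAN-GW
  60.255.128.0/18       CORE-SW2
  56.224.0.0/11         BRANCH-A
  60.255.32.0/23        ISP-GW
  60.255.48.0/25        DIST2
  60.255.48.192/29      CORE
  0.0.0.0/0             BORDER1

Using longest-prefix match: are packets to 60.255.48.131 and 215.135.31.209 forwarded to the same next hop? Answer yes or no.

no

60.255.48.131: longest match 60.252.0.0/14 -> EDGE2
215.135.31.209: longest match 0.0.0.0/0 -> BORDER1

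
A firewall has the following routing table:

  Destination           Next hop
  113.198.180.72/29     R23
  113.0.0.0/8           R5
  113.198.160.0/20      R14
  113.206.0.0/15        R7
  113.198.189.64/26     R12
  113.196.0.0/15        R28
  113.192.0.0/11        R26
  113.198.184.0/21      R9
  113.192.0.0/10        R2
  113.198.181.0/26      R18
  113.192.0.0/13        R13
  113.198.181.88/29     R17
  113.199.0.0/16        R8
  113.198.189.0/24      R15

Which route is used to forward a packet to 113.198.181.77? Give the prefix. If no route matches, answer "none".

113.192.0.0/13

Entries matching 113.198.181.77:
  113.0.0.0/8 (113.0.0.0 - 113.255.255.255)
  113.192.0.0/10 (113.192.0.0 - 113.255.255.255)
  113.192.0.0/11 (113.192.0.0 - 113.223.255.255)
  113.192.0.0/13 (113.192.0.0 - 113.199.255.255)
Most specific is 113.192.0.0/13.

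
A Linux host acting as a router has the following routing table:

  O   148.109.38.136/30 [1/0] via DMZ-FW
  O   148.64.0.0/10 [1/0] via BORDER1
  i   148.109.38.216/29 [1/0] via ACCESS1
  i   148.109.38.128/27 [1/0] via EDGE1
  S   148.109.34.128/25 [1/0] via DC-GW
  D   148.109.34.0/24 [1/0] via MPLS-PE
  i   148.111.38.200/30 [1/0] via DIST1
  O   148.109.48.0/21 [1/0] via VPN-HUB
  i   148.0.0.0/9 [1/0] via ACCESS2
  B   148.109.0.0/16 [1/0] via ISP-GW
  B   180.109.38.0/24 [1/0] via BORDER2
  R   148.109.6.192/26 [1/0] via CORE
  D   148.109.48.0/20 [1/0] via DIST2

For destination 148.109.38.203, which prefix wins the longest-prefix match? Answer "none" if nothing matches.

148.109.0.0/16

Entries matching 148.109.38.203:
  148.0.0.0/9 (148.0.0.0 - 148.127.255.255)
  148.64.0.0/10 (148.64.0.0 - 148.127.255.255)
  148.109.0.0/16 (148.109.0.0 - 148.109.255.255)
Most specific is 148.109.0.0/16.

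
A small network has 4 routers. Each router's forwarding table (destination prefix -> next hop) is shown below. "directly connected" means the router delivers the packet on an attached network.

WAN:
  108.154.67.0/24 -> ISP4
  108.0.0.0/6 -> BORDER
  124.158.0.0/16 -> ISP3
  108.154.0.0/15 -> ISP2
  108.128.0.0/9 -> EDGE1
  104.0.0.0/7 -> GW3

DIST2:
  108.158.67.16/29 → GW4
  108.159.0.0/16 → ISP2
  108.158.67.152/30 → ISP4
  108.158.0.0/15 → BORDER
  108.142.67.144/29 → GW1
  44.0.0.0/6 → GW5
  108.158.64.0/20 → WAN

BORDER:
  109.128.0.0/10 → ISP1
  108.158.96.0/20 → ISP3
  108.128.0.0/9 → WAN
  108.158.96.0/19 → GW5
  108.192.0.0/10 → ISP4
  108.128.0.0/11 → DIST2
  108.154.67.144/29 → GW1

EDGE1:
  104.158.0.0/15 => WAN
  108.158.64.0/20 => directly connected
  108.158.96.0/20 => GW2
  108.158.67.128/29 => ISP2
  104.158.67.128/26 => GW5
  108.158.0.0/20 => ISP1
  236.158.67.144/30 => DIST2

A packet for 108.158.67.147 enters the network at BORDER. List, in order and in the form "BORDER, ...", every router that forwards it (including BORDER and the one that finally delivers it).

BORDER, DIST2, WAN, EDGE1

At BORDER: longest match for 108.158.67.147 is 108.128.0.0/11 -> DIST2
At DIST2: longest match for 108.158.67.147 is 108.158.64.0/20 -> WAN
At WAN: longest match for 108.158.67.147 is 108.128.0.0/9 -> EDGE1
At EDGE1: longest match for 108.158.67.147 is 108.158.64.0/20 -> directly connected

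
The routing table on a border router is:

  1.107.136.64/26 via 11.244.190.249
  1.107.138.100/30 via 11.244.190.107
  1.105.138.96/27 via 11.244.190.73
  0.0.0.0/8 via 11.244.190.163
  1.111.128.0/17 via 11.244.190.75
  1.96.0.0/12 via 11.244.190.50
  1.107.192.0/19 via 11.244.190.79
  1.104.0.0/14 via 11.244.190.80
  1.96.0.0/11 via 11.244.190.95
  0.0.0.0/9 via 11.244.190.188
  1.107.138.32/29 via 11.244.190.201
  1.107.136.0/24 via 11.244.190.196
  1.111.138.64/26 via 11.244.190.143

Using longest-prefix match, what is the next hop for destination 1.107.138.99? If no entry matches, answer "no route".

Routes whose prefix contains 1.107.138.99:
  1.96.0.0/11 (1.96.0.0 - 1.127.255.255) -> 11.244.190.95
  1.96.0.0/12 (1.96.0.0 - 1.111.255.255) -> 11.244.190.50
  1.104.0.0/14 (1.104.0.0 - 1.107.255.255) -> 11.244.190.80
More-specific entries that do NOT match:
  1.107.138.100/30 (1.107.138.100 - 1.107.138.103) does not contain 1.107.138.99
  1.107.138.32/29 (1.107.138.32 - 1.107.138.39) does not contain 1.107.138.99
  1.105.138.96/27 (1.105.138.96 - 1.105.138.127) does not contain 1.107.138.99
  1.107.136.64/26 (1.107.136.64 - 1.107.136.127) does not contain 1.107.138.99
  1.111.138.64/26 (1.111.138.64 - 1.111.138.127) does not contain 1.107.138.99
  1.107.136.0/24 (1.107.136.0 - 1.107.136.255) does not contain 1.107.138.99
  1.107.192.0/19 (1.107.192.0 - 1.107.223.255) does not contain 1.107.138.99
  1.111.128.0/17 (1.111.128.0 - 1.111.255.255) does not contain 1.107.138.99
Longest matching prefix is /14 -> next hop 11.244.190.80.

11.244.190.80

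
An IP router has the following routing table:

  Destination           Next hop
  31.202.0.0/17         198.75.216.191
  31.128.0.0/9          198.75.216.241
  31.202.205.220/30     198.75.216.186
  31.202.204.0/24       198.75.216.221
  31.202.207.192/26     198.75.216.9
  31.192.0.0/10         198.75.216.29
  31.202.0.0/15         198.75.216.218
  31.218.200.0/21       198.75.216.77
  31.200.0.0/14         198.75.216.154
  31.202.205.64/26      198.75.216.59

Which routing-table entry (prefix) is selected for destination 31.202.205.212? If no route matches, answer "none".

31.202.0.0/15

Entries matching 31.202.205.212:
  31.128.0.0/9 (31.128.0.0 - 31.255.255.255)
  31.192.0.0/10 (31.192.0.0 - 31.255.255.255)
  31.200.0.0/14 (31.200.0.0 - 31.203.255.255)
  31.202.0.0/15 (31.202.0.0 - 31.203.255.255)
Most specific is 31.202.0.0/15.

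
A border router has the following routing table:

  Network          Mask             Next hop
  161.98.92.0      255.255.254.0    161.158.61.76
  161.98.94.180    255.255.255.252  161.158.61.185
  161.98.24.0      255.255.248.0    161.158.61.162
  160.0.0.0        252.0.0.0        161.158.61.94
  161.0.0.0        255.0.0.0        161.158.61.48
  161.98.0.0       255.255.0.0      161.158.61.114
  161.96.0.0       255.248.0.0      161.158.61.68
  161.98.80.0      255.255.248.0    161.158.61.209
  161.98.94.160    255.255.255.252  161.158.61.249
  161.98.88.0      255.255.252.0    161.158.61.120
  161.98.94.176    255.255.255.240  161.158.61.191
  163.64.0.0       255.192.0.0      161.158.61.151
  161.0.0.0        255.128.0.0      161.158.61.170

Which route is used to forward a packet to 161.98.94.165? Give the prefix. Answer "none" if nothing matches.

Entries matching 161.98.94.165:
  160.0.0.0/6 (160.0.0.0 - 163.255.255.255)
  161.0.0.0/8 (161.0.0.0 - 161.255.255.255)
  161.0.0.0/9 (161.0.0.0 - 161.127.255.255)
  161.96.0.0/13 (161.96.0.0 - 161.103.255.255)
  161.98.0.0/16 (161.98.0.0 - 161.98.255.255)
Most specific is 161.98.0.0/16.

161.98.0.0/16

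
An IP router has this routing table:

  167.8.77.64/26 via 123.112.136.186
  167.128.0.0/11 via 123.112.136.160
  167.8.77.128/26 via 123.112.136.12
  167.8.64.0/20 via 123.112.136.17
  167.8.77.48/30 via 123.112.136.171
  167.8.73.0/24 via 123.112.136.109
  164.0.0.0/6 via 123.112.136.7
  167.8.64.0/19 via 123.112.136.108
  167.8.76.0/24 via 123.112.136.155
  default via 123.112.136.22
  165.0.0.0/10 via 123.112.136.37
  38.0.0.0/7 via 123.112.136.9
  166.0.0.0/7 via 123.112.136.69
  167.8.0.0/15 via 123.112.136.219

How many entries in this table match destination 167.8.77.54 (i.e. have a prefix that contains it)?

Prefixes containing 167.8.77.54:
  0.0.0.0/0 (default, matches everything)
  164.0.0.0/6 (164.0.0.0 - 167.255.255.255)
  166.0.0.0/7 (166.0.0.0 - 167.255.255.255)
  167.8.0.0/15 (167.8.0.0 - 167.9.255.255)
  167.8.64.0/19 (167.8.64.0 - 167.8.95.255)
  167.8.64.0/20 (167.8.64.0 - 167.8.79.255)
Total matching entries: 6.

6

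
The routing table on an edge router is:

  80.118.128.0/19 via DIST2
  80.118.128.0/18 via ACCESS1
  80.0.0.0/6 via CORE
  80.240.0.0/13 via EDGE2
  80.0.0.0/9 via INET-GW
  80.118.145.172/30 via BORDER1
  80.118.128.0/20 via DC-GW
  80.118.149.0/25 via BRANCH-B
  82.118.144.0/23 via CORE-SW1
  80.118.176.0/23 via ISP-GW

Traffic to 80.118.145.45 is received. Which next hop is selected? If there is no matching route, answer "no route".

DIST2

Routes whose prefix contains 80.118.145.45:
  80.0.0.0/6 (80.0.0.0 - 83.255.255.255) -> CORE
  80.0.0.0/9 (80.0.0.0 - 80.127.255.255) -> INET-GW
  80.118.128.0/18 (80.118.128.0 - 80.118.191.255) -> ACCESS1
  80.118.128.0/19 (80.118.128.0 - 80.118.159.255) -> DIST2
More-specific entries that do NOT match:
  80.118.145.172/30 (80.118.145.172 - 80.118.145.175) does not contain 80.118.145.45
  80.118.149.0/25 (80.118.149.0 - 80.118.149.127) does not contain 80.118.145.45
  82.118.144.0/23 (82.118.144.0 - 82.118.145.255) does not contain 80.118.145.45
  80.118.176.0/23 (80.118.176.0 - 80.118.177.255) does not contain 80.118.145.45
  80.118.128.0/20 (80.118.128.0 - 80.118.143.255) does not contain 80.118.145.45
Longest matching prefix is /19 -> next hop DIST2.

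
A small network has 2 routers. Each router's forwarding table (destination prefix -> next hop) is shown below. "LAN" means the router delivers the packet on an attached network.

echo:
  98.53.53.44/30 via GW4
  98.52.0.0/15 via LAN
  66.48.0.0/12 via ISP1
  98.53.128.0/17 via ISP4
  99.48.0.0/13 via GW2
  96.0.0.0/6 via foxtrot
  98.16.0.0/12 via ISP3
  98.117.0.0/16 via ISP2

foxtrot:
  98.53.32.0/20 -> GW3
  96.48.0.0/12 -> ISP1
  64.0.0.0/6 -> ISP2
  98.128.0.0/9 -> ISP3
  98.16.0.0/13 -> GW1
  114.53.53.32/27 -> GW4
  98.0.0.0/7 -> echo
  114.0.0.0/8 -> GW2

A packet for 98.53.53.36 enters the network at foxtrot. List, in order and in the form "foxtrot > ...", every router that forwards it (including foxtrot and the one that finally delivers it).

At foxtrot: longest match for 98.53.53.36 is 98.0.0.0/7 -> echo
At echo: longest match for 98.53.53.36 is 98.52.0.0/15 -> LAN

foxtrot > echo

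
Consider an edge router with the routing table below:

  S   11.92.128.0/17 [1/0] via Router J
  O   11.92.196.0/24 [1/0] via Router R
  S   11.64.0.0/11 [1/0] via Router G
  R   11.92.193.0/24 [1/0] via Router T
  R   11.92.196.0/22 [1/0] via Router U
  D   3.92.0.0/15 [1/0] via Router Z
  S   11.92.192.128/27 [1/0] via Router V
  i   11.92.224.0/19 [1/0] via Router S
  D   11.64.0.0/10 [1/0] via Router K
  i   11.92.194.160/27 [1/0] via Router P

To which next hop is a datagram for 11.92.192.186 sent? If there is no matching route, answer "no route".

Router J

Routes whose prefix contains 11.92.192.186:
  11.64.0.0/10 (11.64.0.0 - 11.127.255.255) -> Router K
  11.64.0.0/11 (11.64.0.0 - 11.95.255.255) -> Router G
  11.92.128.0/17 (11.92.128.0 - 11.92.255.255) -> Router J
More-specific entries that do NOT match:
  11.92.192.128/27 (11.92.192.128 - 11.92.192.159) does not contain 11.92.192.186
  11.92.194.160/27 (11.92.194.160 - 11.92.194.191) does not contain 11.92.192.186
  11.92.196.0/24 (11.92.196.0 - 11.92.196.255) does not contain 11.92.192.186
  11.92.193.0/24 (11.92.193.0 - 11.92.193.255) does not contain 11.92.192.186
  11.92.196.0/22 (11.92.196.0 - 11.92.199.255) does not contain 11.92.192.186
  11.92.224.0/19 (11.92.224.0 - 11.92.255.255) does not contain 11.92.192.186
Longest matching prefix is /17 -> next hop Router J.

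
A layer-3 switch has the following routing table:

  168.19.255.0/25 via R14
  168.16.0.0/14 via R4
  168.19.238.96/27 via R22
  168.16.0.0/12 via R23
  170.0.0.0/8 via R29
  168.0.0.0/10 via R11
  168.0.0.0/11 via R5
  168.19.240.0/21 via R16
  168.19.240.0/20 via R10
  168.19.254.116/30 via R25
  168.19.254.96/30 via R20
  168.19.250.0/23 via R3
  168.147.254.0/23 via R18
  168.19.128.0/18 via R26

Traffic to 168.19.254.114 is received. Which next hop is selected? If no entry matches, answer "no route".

Routes whose prefix contains 168.19.254.114:
  168.0.0.0/10 (168.0.0.0 - 168.63.255.255) -> R11
  168.0.0.0/11 (168.0.0.0 - 168.31.255.255) -> R5
  168.16.0.0/12 (168.16.0.0 - 168.31.255.255) -> R23
  168.16.0.0/14 (168.16.0.0 - 168.19.255.255) -> R4
  168.19.240.0/20 (168.19.240.0 - 168.19.255.255) -> R10
More-specific entries that do NOT match:
  168.19.254.116/30 (168.19.254.116 - 168.19.254.119) does not contain 168.19.254.114
  168.19.254.96/30 (168.19.254.96 - 168.19.254.99) does not contain 168.19.254.114
  168.19.238.96/27 (168.19.238.96 - 168.19.238.127) does not contain 168.19.254.114
  168.19.255.0/25 (168.19.255.0 - 168.19.255.127) does not contain 168.19.254.114
  168.19.250.0/23 (168.19.250.0 - 168.19.251.255) does not contain 168.19.254.114
  168.147.254.0/23 (168.147.254.0 - 168.147.255.255) does not contain 168.19.254.114
  168.19.240.0/21 (168.19.240.0 - 168.19.247.255) does not contain 168.19.254.114
Longest matching prefix is /20 -> next hop R10.

R10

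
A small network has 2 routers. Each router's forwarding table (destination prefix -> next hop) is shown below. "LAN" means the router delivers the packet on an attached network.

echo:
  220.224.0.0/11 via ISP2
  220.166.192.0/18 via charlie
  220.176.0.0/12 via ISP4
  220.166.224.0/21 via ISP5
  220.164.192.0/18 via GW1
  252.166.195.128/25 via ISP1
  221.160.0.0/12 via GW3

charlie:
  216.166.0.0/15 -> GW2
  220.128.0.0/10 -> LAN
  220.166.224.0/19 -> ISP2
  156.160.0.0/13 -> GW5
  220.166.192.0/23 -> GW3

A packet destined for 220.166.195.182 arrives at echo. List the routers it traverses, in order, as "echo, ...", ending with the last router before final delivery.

At echo: longest match for 220.166.195.182 is 220.166.192.0/18 -> charlie
At charlie: longest match for 220.166.195.182 is 220.128.0.0/10 -> LAN

echo, charlie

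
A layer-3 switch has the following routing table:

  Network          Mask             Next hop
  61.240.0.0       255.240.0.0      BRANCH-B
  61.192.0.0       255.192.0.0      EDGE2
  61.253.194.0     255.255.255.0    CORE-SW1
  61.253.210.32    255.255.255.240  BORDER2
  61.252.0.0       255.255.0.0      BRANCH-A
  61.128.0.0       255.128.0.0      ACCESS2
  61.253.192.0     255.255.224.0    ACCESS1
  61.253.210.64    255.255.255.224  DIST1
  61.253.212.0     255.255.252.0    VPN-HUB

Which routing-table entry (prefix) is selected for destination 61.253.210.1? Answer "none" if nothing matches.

Entries matching 61.253.210.1:
  61.128.0.0/9 (61.128.0.0 - 61.255.255.255)
  61.192.0.0/10 (61.192.0.0 - 61.255.255.255)
  61.240.0.0/12 (61.240.0.0 - 61.255.255.255)
  61.253.192.0/19 (61.253.192.0 - 61.253.223.255)
Most specific is 61.253.192.0/19.

61.253.192.0/19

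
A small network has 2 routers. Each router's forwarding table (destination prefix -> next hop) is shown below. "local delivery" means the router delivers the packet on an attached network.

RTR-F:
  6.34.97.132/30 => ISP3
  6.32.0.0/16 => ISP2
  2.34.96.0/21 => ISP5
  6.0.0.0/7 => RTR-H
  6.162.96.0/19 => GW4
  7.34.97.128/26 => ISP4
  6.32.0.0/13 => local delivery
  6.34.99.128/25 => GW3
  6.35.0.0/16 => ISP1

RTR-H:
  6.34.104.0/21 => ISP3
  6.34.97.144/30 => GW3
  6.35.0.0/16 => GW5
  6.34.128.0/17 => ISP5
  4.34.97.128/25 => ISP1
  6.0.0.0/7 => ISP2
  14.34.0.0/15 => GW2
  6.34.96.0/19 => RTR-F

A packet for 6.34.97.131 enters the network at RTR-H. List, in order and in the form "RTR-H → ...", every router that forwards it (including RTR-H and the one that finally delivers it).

At RTR-H: longest match for 6.34.97.131 is 6.34.96.0/19 -> RTR-F
At RTR-F: longest match for 6.34.97.131 is 6.32.0.0/13 -> local delivery

RTR-H → RTR-F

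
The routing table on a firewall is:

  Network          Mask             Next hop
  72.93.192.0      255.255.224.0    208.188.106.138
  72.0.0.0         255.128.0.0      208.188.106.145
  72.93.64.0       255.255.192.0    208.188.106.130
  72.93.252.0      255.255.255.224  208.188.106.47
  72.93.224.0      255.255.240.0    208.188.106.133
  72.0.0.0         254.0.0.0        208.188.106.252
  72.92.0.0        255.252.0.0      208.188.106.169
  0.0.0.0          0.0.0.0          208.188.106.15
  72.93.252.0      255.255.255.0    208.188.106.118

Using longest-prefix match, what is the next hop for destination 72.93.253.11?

Routes whose prefix contains 72.93.253.11:
  0.0.0.0/0 (default, matches everything) -> 208.188.106.15
  72.0.0.0/7 (72.0.0.0 - 73.255.255.255) -> 208.188.106.252
  72.0.0.0/9 (72.0.0.0 - 72.127.255.255) -> 208.188.106.145
  72.92.0.0/14 (72.92.0.0 - 72.95.255.255) -> 208.188.106.169
More-specific entries that do NOT match:
  72.93.252.0/27 (72.93.252.0 - 72.93.252.31) does not contain 72.93.253.11
  72.93.252.0/24 (72.93.252.0 - 72.93.252.255) does not contain 72.93.253.11
  72.93.224.0/20 (72.93.224.0 - 72.93.239.255) does not contain 72.93.253.11
  72.93.192.0/19 (72.93.192.0 - 72.93.223.255) does not contain 72.93.253.11
  72.93.64.0/18 (72.93.64.0 - 72.93.127.255) does not contain 72.93.253.11
Longest matching prefix is /14 -> next hop 208.188.106.169.

208.188.106.169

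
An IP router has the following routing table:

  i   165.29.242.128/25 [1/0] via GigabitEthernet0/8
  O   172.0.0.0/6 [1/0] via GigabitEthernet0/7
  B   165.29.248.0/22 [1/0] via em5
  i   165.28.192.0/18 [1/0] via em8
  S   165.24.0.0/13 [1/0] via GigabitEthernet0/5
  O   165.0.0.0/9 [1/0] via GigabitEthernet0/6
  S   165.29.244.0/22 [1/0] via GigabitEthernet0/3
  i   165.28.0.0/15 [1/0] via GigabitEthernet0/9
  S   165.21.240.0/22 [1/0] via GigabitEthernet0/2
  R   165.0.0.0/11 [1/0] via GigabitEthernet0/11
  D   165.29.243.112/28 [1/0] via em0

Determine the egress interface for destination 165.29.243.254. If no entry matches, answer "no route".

Routes whose prefix contains 165.29.243.254:
  165.0.0.0/9 (165.0.0.0 - 165.127.255.255) -> GigabitEthernet0/6
  165.0.0.0/11 (165.0.0.0 - 165.31.255.255) -> GigabitEthernet0/11
  165.24.0.0/13 (165.24.0.0 - 165.31.255.255) -> GigabitEthernet0/5
  165.28.0.0/15 (165.28.0.0 - 165.29.255.255) -> GigabitEthernet0/9
More-specific entries that do NOT match:
  165.29.243.112/28 (165.29.243.112 - 165.29.243.127) does not contain 165.29.243.254
  165.29.242.128/25 (165.29.242.128 - 165.29.242.255) does not contain 165.29.243.254
  165.29.248.0/22 (165.29.248.0 - 165.29.251.255) does not contain 165.29.243.254
  165.29.244.0/22 (165.29.244.0 - 165.29.247.255) does not contain 165.29.243.254
  165.21.240.0/22 (165.21.240.0 - 165.21.243.255) does not contain 165.29.243.254
  165.28.192.0/18 (165.28.192.0 - 165.28.255.255) does not contain 165.29.243.254
Longest matching prefix is /15 -> interface GigabitEthernet0/9.

GigabitEthernet0/9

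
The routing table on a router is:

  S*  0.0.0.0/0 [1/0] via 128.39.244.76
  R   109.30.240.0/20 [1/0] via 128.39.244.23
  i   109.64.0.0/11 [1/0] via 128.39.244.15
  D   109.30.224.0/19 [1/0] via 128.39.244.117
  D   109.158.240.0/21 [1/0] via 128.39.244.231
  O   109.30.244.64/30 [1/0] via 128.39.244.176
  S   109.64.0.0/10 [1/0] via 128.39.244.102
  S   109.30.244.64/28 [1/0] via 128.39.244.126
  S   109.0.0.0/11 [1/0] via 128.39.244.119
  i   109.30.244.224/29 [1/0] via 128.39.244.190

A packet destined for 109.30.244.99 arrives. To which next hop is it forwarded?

Routes whose prefix contains 109.30.244.99:
  0.0.0.0/0 (default, matches everything) -> 128.39.244.76
  109.0.0.0/11 (109.0.0.0 - 109.31.255.255) -> 128.39.244.119
  109.30.224.0/19 (109.30.224.0 - 109.30.255.255) -> 128.39.244.117
  109.30.240.0/20 (109.30.240.0 - 109.30.255.255) -> 128.39.244.23
More-specific entries that do NOT match:
  109.30.244.64/30 (109.30.244.64 - 109.30.244.67) does not contain 109.30.244.99
  109.30.244.224/29 (109.30.244.224 - 109.30.244.231) does not contain 109.30.244.99
  109.30.244.64/28 (109.30.244.64 - 109.30.244.79) does not contain 109.30.244.99
  109.158.240.0/21 (109.158.240.0 - 109.158.247.255) does not contain 109.30.244.99
Longest matching prefix is /20 -> next hop 128.39.244.23.

128.39.244.23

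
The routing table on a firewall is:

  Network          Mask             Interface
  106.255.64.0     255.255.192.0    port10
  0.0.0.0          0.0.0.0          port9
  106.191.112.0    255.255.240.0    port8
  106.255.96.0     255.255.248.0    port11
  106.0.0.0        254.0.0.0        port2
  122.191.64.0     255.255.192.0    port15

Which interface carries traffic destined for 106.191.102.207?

Routes whose prefix contains 106.191.102.207:
  0.0.0.0/0 (default, matches everything) -> port9
  106.0.0.0/7 (106.0.0.0 - 107.255.255.255) -> port2
More-specific entries that do NOT match:
  106.255.96.0/21 (106.255.96.0 - 106.255.103.255) does not contain 106.191.102.207
  106.191.112.0/20 (106.191.112.0 - 106.191.127.255) does not contain 106.191.102.207
  106.255.64.0/18 (106.255.64.0 - 106.255.127.255) does not contain 106.191.102.207
  122.191.64.0/18 (122.191.64.0 - 122.191.127.255) does not contain 106.191.102.207
Longest matching prefix is /7 -> interface port2.

port2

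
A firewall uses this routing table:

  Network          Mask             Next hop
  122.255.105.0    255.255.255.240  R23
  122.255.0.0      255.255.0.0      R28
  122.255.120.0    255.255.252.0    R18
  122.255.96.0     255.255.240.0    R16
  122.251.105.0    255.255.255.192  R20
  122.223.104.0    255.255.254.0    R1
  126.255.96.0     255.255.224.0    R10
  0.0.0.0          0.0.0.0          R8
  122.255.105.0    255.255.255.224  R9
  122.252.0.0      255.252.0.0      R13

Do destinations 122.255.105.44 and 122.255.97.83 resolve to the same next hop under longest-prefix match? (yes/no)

122.255.105.44: longest match 122.255.96.0/20 -> R16
122.255.97.83: longest match 122.255.96.0/20 -> R16

yes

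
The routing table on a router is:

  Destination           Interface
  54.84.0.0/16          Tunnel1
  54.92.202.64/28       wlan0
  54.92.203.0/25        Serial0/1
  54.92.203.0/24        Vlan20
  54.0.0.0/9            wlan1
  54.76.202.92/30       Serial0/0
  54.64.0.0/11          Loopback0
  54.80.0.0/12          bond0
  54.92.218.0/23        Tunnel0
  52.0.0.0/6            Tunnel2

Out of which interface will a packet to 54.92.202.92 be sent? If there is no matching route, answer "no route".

Routes whose prefix contains 54.92.202.92:
  52.0.0.0/6 (52.0.0.0 - 55.255.255.255) -> Tunnel2
  54.0.0.0/9 (54.0.0.0 - 54.127.255.255) -> wlan1
  54.64.0.0/11 (54.64.0.0 - 54.95.255.255) -> Loopback0
  54.80.0.0/12 (54.80.0.0 - 54.95.255.255) -> bond0
More-specific entries that do NOT match:
  54.76.202.92/30 (54.76.202.92 - 54.76.202.95) does not contain 54.92.202.92
  54.92.202.64/28 (54.92.202.64 - 54.92.202.79) does not contain 54.92.202.92
  54.92.203.0/25 (54.92.203.0 - 54.92.203.127) does not contain 54.92.202.92
  54.92.203.0/24 (54.92.203.0 - 54.92.203.255) does not contain 54.92.202.92
  54.92.218.0/23 (54.92.218.0 - 54.92.219.255) does not contain 54.92.202.92
  54.84.0.0/16 (54.84.0.0 - 54.84.255.255) does not contain 54.92.202.92
Longest matching prefix is /12 -> interface bond0.

bond0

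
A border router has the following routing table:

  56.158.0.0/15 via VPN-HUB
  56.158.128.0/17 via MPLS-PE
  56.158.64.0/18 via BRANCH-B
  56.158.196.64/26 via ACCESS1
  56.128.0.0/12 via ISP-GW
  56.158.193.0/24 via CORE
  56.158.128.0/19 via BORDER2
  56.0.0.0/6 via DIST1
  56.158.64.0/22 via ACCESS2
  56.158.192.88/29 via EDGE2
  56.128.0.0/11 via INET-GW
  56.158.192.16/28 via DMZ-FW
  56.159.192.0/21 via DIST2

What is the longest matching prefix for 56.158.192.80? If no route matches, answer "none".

Entries matching 56.158.192.80:
  56.0.0.0/6 (56.0.0.0 - 59.255.255.255)
  56.128.0.0/11 (56.128.0.0 - 56.159.255.255)
  56.158.0.0/15 (56.158.0.0 - 56.159.255.255)
  56.158.128.0/17 (56.158.128.0 - 56.158.255.255)
Most specific is 56.158.128.0/17.

56.158.128.0/17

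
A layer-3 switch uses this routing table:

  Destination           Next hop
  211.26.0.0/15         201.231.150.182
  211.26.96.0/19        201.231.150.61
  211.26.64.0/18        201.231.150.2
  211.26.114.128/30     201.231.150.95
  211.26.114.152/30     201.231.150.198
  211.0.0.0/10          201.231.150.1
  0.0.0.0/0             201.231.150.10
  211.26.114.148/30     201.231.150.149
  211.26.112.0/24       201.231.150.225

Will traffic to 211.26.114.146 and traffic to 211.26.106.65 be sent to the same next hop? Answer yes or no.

yes

211.26.114.146: longest match 211.26.96.0/19 -> 201.231.150.61
211.26.106.65: longest match 211.26.96.0/19 -> 201.231.150.61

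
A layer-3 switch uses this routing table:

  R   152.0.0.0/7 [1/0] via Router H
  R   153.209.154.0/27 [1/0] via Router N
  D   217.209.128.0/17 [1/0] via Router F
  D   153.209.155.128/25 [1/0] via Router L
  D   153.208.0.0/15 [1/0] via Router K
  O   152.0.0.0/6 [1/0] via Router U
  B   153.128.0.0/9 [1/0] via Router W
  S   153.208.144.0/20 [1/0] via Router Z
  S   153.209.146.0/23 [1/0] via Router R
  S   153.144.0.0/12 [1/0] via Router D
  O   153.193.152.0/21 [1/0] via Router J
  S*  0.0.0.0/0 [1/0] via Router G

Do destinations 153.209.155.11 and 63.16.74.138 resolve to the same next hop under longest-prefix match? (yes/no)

153.209.155.11: longest match 153.208.0.0/15 -> Router K
63.16.74.138: longest match 0.0.0.0/0 -> Router G

no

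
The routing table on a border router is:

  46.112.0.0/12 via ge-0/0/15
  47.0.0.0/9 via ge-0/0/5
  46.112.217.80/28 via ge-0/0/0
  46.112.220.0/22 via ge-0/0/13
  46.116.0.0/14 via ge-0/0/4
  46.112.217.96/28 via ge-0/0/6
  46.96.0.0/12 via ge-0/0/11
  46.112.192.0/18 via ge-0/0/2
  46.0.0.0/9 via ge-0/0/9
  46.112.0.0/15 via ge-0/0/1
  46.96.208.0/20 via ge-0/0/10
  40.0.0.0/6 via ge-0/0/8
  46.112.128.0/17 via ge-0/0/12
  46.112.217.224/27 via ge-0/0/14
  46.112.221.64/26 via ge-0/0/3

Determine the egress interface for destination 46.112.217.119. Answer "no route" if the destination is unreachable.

ge-0/0/2

Routes whose prefix contains 46.112.217.119:
  46.0.0.0/9 (46.0.0.0 - 46.127.255.255) -> ge-0/0/9
  46.112.0.0/12 (46.112.0.0 - 46.127.255.255) -> ge-0/0/15
  46.112.0.0/15 (46.112.0.0 - 46.113.255.255) -> ge-0/0/1
  46.112.128.0/17 (46.112.128.0 - 46.112.255.255) -> ge-0/0/12
  46.112.192.0/18 (46.112.192.0 - 46.112.255.255) -> ge-0/0/2
More-specific entries that do NOT match:
  46.112.217.80/28 (46.112.217.80 - 46.112.217.95) does not contain 46.112.217.119
  46.112.217.96/28 (46.112.217.96 - 46.112.217.111) does not contain 46.112.217.119
  46.112.217.224/27 (46.112.217.224 - 46.112.217.255) does not contain 46.112.217.119
  46.112.221.64/26 (46.112.221.64 - 46.112.221.127) does not contain 46.112.217.119
  46.112.220.0/22 (46.112.220.0 - 46.112.223.255) does not contain 46.112.217.119
  46.96.208.0/20 (46.96.208.0 - 46.96.223.255) does not contain 46.112.217.119
Longest matching prefix is /18 -> interface ge-0/0/2.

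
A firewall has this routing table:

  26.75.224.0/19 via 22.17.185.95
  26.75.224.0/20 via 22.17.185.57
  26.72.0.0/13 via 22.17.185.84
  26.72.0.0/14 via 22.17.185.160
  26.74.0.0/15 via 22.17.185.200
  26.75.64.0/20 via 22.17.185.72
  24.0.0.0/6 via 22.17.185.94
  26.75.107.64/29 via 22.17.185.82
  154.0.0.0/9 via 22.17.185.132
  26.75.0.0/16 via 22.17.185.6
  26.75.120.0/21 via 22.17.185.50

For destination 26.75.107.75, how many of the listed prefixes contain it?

5

Prefixes containing 26.75.107.75:
  24.0.0.0/6 (24.0.0.0 - 27.255.255.255)
  26.72.0.0/13 (26.72.0.0 - 26.79.255.255)
  26.72.0.0/14 (26.72.0.0 - 26.75.255.255)
  26.74.0.0/15 (26.74.0.0 - 26.75.255.255)
  26.75.0.0/16 (26.75.0.0 - 26.75.255.255)
Total matching entries: 5.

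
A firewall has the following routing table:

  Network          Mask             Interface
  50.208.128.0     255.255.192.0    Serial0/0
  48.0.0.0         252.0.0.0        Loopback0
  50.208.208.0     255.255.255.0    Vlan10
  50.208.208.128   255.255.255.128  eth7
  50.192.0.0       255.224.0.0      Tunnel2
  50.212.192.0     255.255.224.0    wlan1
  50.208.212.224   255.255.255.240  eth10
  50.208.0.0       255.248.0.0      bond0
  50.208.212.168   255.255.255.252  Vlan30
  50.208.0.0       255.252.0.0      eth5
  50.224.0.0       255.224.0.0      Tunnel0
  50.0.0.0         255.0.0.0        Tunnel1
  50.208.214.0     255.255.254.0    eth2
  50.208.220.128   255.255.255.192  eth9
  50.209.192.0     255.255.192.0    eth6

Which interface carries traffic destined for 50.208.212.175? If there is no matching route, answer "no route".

Routes whose prefix contains 50.208.212.175:
  48.0.0.0/6 (48.0.0.0 - 51.255.255.255) -> Loopback0
  50.0.0.0/8 (50.0.0.0 - 50.255.255.255) -> Tunnel1
  50.192.0.0/11 (50.192.0.0 - 50.223.255.255) -> Tunnel2
  50.208.0.0/13 (50.208.0.0 - 50.215.255.255) -> bond0
  50.208.0.0/14 (50.208.0.0 - 50.211.255.255) -> eth5
More-specific entries that do NOT match:
  50.208.212.168/30 (50.208.212.168 - 50.208.212.171) does not contain 50.208.212.175
  50.208.212.224/28 (50.208.212.224 - 50.208.212.239) does not contain 50.208.212.175
  50.208.220.128/26 (50.208.220.128 - 50.208.220.191) does not contain 50.208.212.175
  50.208.208.128/25 (50.208.208.128 - 50.208.208.255) does not contain 50.208.212.175
  50.208.208.0/24 (50.208.208.0 - 50.208.208.255) does not contain 50.208.212.175
  50.208.214.0/23 (50.208.214.0 - 50.208.215.255) does not contain 50.208.212.175
  50.212.192.0/19 (50.212.192.0 - 50.212.223.255) does not contain 50.208.212.175
  50.208.128.0/18 (50.208.128.0 - 50.208.191.255) does not contain 50.208.212.175
  50.209.192.0/18 (50.209.192.0 - 50.209.255.255) does not contain 50.208.212.175
Longest matching prefix is /14 -> interface eth5.

eth5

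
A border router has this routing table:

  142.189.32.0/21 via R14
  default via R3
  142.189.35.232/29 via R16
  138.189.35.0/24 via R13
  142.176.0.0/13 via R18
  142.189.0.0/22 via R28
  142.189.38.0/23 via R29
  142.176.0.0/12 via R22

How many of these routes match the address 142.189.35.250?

3

Prefixes containing 142.189.35.250:
  0.0.0.0/0 (default, matches everything)
  142.176.0.0/12 (142.176.0.0 - 142.191.255.255)
  142.189.32.0/21 (142.189.32.0 - 142.189.39.255)
Total matching entries: 3.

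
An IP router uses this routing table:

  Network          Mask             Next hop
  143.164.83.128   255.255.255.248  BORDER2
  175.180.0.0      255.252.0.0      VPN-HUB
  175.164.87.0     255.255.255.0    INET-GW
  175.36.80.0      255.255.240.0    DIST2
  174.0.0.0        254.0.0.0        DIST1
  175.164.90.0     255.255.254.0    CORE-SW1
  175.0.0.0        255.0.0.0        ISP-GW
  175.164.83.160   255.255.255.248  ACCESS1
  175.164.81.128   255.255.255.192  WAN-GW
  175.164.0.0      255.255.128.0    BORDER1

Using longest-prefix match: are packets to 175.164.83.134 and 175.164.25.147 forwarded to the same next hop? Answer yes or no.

175.164.83.134: longest match 175.164.0.0/17 -> BORDER1
175.164.25.147: longest match 175.164.0.0/17 -> BORDER1

yes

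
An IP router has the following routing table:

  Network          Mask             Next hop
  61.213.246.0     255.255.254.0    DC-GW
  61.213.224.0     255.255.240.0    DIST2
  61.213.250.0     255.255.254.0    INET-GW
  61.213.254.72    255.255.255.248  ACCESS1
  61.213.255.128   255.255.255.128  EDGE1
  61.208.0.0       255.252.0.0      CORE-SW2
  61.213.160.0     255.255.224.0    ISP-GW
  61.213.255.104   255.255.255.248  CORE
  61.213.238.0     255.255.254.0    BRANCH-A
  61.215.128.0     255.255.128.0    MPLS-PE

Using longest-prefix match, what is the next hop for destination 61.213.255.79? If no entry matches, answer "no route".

No entry's prefix contains 61.213.255.79; there is no default route.

no route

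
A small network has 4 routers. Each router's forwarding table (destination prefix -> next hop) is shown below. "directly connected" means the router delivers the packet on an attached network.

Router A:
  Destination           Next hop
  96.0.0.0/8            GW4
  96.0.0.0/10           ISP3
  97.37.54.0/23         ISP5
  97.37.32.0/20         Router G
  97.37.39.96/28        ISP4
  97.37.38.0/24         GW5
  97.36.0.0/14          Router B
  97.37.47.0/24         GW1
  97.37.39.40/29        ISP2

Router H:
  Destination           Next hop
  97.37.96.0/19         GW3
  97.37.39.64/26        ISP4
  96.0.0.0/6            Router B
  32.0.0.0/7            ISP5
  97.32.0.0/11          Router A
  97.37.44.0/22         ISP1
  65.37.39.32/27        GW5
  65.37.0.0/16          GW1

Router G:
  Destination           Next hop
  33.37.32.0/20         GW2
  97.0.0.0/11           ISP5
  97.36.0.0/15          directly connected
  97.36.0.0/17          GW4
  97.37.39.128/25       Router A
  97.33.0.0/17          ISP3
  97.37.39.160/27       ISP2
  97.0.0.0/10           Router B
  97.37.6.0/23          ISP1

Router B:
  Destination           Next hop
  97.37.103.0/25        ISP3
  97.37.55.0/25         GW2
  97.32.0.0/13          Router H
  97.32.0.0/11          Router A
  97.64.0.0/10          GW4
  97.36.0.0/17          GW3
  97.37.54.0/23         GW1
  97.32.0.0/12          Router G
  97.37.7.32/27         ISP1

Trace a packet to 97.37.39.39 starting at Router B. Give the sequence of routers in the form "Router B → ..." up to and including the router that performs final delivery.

At Router B: longest match for 97.37.39.39 is 97.32.0.0/13 -> Router H
At Router H: longest match for 97.37.39.39 is 97.32.0.0/11 -> Router A
At Router A: longest match for 97.37.39.39 is 97.37.32.0/20 -> Router G
At Router G: longest match for 97.37.39.39 is 97.36.0.0/15 -> directly connected

Router B → Router H → Router A → Router G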